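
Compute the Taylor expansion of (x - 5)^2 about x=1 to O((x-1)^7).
16 - 8·(x - 1) + (x - 1)^2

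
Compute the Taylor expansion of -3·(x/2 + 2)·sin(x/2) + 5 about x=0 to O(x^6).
-x^5/640 + x^4/32 + x^3/8 - 3·x^2/4 - 3·x + 5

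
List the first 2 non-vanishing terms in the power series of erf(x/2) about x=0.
-x^3/(12·√(π)) + x/√(π)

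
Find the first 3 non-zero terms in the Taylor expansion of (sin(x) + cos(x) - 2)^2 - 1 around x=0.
-2·x^3/3 + 2·x^2 - 2·x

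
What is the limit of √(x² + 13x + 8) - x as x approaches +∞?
This is an ∞ − ∞ indeterminate form.
Multiply and divide by the conjugate √(x²+13x + 8) + x; the x² terms cancel, leaving (13x + 8)/(√(x²+13x + 8)+x) → 13/2.
Limit = 13/2.

Final answer: 13/2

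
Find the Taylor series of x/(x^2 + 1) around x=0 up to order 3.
-x^3 + x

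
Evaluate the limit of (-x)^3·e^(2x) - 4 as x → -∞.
The product is a 0·∞ indeterminate form at x → -∞.
Rewrite the product as (-x)^3 / e^(-2x) (an ∞/∞ form) and apply L'Hôpital, or use the standard hierarchy e^(2|x|) ≫ |(-x)^3| as x → -∞.
The indeterminate product → 0, so the limit = -4.

Final answer: -4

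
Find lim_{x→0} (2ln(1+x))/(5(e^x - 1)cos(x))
Both numerator and denominator → 0 as x → 0; this is a 0/0 indeterminate form.
Expand each to leading order near x = 0: numerator ~ 2·x, denominator ~ 5·x.
The limit of the ratio is 2/5.

Final answer: 2/5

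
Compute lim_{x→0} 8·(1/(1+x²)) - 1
Direct substitution at x = 0 gives 7.

Final answer: 7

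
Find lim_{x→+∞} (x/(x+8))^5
As x → +∞: x/(x+8) = 1/(1 + 8/x) → 1, and the 5th power of a limit-1 base also → 1.
Limit = 1.

Final answer: 1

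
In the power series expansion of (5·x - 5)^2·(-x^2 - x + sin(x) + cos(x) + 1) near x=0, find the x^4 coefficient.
Expand to order 4: (5·x - 5)^2·(-x^2 - x + sin(x) + cos(x) + 1) = -225·x^4/8 + 425·x^3/6 + 25·x^2/2 - 100·x + 50 + O(x^5).
The coefficient of x^4 is -225/8.

Final answer: -225/8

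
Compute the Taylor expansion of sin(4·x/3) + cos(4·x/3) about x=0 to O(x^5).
32·x^4/243 - 32·x^3/81 - 8·x^2/9 + 4·x/3 + 1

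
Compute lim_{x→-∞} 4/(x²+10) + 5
Evaluate the dominant behaviour as x → -∞; each term tends to a finite value or vanishes.
Limit = 5.

Final answer: 5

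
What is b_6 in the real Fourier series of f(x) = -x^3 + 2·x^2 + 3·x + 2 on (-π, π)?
b_6 = (1/π) ∫_{-π}^{π} f(x)·sin(6x) dx.
Evaluate the integral (use parity and integration by parts as needed): b_6 = -19/18 + π^2/3.

Final answer: -19/18 + π^2/3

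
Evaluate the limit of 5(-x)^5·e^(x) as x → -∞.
This is a 0·∞ indeterminate form at x → -∞.
Rewrite the product as 5(-x)^5 / e^(-x) (an ∞/∞ form) and apply L'Hôpital, or use the standard hierarchy e^(|x|) ≫ |(-x)^5| as x → -∞.
The indeterminate product → 0, so the limit = 0.

Final answer: 0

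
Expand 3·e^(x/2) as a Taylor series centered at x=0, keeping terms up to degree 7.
x^7/215040 + x^6/15360 + x^5/1280 + x^4/128 + x^3/16 + 3·x^2/8 + 3·x/2 + 3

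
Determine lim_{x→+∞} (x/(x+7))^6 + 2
As x → +∞: x/(x+7) = 1/(1 + 7/x) → 1, and the 6th power of a limit-1 base also → 1; with the additive constant, 1 + 2 = 3.
Limit = 3.

Final answer: 3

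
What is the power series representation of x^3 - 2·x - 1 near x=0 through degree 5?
x^3 - 2·x - 1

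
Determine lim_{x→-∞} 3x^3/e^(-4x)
This is an ∞/∞ indeterminate form as x → -∞.
Compare growth rates of the dominant terms (exponentials ≫ polynomials ≫ logarithms), or apply L'Hôpital's rule; the quotient → 0.
Limit = 0.

Final answer: 0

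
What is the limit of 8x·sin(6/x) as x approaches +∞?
As x → +∞: let u = 6/x → 0⁺; then 8·x·sin(6/x) = 8·6·sin(u)/u → 8·6·1 = 48.
Limit = 48.

Final answer: 48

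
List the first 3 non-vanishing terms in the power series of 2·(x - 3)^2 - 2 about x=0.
2·x^2 - 12·x + 16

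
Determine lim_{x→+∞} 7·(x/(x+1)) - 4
Evaluate the dominant behaviour as x → +∞; each term tends to a finite value or vanishes.
Limit = 3.

Final answer: 3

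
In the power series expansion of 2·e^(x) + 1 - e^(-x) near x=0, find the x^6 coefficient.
Expand to order 6: 2·e^(x) + 1 - e^(-x) = x^6/720 + x^5/40 + x^4/24 + x^3/2 + x^2/2 + 3·x + 2 + O(x^7).
The coefficient of x^6 is 1/720.

Final answer: 1/720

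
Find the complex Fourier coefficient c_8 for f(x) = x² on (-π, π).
Compute the real Fourier coefficients first: a_8 = 1/16, b_8 = 0.
Then c_8 = (a_8 − i·b_8)/2 = 1/32.

Final answer: 1/32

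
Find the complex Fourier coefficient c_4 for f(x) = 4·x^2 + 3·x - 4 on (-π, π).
Compute the real Fourier coefficients first: a_4 = 1, b_4 = -3/2.
Then c_4 = (a_4 − i·b_4)/2 = 1/2 + 3·i/4.

Final answer: 1/2 + 3·i/4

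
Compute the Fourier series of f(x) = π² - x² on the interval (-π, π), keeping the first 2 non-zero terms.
4·cos(x) + 2·π^2/3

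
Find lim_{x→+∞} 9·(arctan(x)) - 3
Evaluate the dominant behaviour as x → +∞; each term tends to a finite value or vanishes.
Limit = -3 + 9·π/2.

Final answer: -3 + 9·π/2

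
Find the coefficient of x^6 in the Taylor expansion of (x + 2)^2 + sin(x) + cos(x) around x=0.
Expand to order 6: (x + 2)^2 + sin(x) + cos(x) = -x^6/720 + x^5/120 + x^4/24 - x^3/6 + x^2/2 + 5·x + 5 + O(x^7).
The coefficient of x^6 is -1/720.

Final answer: -1/720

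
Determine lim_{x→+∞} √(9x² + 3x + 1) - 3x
As x → +∞: multiply by the conjugate to get (3x+1)/(√(9x²+3x+1)+3x); the denominator ~ 6x, so the limit is 3/6 = 1/2.
Limit = 1/2.

Final answer: 1/2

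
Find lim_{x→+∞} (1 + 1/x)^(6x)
As x → +∞: write (1 + 1/x)^(6x) = ((1 + 1/x)^x)^6 → (e^1)^6 = e^6.
Limit = e^(6).

Final answer: e^(6)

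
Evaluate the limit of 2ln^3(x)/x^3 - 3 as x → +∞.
The quotient is an ∞/∞ indeterminate form as x → +∞.
The polynomial denominator x^3 dominates the logarithmic numerator (any positive power of x ≫ ln^3(x) as x → ∞), so the quotient → 0.
Adding the constant: 0 - 3 = -3. Limit = -3.

Final answer: -3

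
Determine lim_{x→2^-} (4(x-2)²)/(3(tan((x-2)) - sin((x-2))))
Both numerator and denominator → 0 as x → 2^-; this is a 0/0 indeterminate form.
Expand each to leading order near x = 2: numerator ~ 4·(x - 2)^2, denominator ~ 3·(x - 2)^3/2.
The limit of the ratio is -∞.

Final answer: -∞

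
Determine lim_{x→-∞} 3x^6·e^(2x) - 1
The product is a 0·∞ indeterminate form at x → -∞.
Rewrite the product as 3x^6 / e^(-2x) (an ∞/∞ form) and apply L'Hôpital, or use the standard hierarchy e^(2|x|) ≫ |x^6| as x → -∞.
The indeterminate product → 0, so the limit = -1.

Final answer: -1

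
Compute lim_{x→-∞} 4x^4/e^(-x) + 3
The quotient is an ∞/∞ indeterminate form as x → -∞.
Compare growth rates of the dominant terms (exponentials ≫ polynomials ≫ logarithms), or apply L'Hôpital's rule; the quotient → 0.
Adding the constant: 0 + 3 = 3. Limit = 3.

Final answer: 3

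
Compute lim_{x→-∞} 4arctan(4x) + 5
Evaluate the dominant behaviour as x → -∞; each term tends to a finite value or vanishes.
Limit = 5 - 2·π.

Final answer: 5 - 2·π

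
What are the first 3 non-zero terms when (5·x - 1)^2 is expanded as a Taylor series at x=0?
25·x^2 - 10·x + 1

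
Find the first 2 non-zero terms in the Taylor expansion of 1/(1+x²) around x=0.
1 - x^2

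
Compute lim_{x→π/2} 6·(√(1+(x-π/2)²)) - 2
Direct substitution at x = π/2 gives 4.

Final answer: 4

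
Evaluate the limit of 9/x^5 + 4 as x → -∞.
Evaluate the dominant behaviour as x → -∞; each term tends to a finite value or vanishes.
Limit = 4.

Final answer: 4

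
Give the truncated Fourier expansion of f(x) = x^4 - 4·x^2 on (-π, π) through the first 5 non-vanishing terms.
(64 - 8·π^2)·cos(x) + (-7 + 2·π^2)·cos(2·x) + (64/27 - 8·π^2/9)·cos(3·x) + (-19/16 + π^2/2)·cos(4·x) - 4·π^2/3 + π^4/5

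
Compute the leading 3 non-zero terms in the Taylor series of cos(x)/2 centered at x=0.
x^4/48 - x^2/4 + 1/2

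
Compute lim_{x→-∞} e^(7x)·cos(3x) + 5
Evaluate the dominant behaviour as x → -∞; each term tends to a finite value or vanishes.
Limit = 5.

Final answer: 5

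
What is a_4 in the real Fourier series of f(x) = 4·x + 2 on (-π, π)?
a_4 = (1/π) ∫_{-π}^{π} f(x)·cos(4x) dx.
Evaluate the integral (use parity and integration by parts as needed): a_4 = 0.

Final answer: 0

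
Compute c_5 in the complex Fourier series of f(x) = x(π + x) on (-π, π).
Compute the real Fourier coefficients first: a_5 = -4/25, b_5 = 2·π/5.
Then c_5 = (a_5 − i·b_5)/2 = -2/25 - i·π/5.

Final answer: -2/25 - i·π/5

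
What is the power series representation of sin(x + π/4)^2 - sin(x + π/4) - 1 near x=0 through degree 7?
x^7·(-4/315 + √(2)/10080) + √(2)·x^6/1440 + x^5·(2/15 - √(2)/240) - √(2)·x^4/48 + x^3·(-2/3 + √(2)/12) + √(2)·x^2/4 + x·(1 - √(2)/2) - √(2)/2 - 1/2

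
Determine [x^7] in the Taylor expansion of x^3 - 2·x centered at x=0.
Expand to order 7: x^3 - 2·x = x^3 - 2·x + O(x^8).
The coefficient of x^7 is 0.

Final answer: 0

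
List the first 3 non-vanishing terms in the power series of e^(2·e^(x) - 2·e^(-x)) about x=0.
8·x^2 + 4·x + 1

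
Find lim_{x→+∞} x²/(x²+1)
Evaluate the dominant behaviour as x → +∞; each term tends to a finite value or vanishes.
Limit = 1.

Final answer: 1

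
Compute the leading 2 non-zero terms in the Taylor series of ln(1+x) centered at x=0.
-x^2/2 + x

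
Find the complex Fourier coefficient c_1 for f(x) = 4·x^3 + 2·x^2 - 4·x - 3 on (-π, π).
Compute the real Fourier coefficients first: a_1 = -8, b_1 = -56 + 8·π^2.
Then c_1 = (a_1 − i·b_1)/2 = -4 - 4·i·π^2 + 28·i.

Final answer: -4 - 4·i·π^2 + 28·i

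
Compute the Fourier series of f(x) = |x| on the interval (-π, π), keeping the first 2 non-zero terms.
-4·cos(x)/π + π/2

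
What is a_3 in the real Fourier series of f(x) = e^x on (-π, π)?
a_3 = (1/π) ∫_{-π}^{π} f(x)·cos(3x) dx.
Evaluate the integral (use parity and integration by parts as needed): a_3 = (1 - e^(2·π))·e^(-π)/(10·π).

Final answer: (1 - e^(2·π))·e^(-π)/(10·π)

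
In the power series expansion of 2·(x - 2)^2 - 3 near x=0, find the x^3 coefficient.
Expand to order 3: 2·(x - 2)^2 - 3 = 2·x^2 - 8·x + 5 + O(x^4).
The coefficient of x^3 is 0.

Final answer: 0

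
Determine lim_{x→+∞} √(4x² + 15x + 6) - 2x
As x → +∞: multiply by the conjugate to get (15x+6)/(√(4x²+15x+6)+2x); the denominator ~ 4x, so the limit is 15/4.
Limit = 15/4.

Final answer: 15/4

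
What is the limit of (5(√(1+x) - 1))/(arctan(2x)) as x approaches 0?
Both numerator and denominator → 0 as x → 0; this is a 0/0 indeterminate form.
Expand each to leading order near x = 0: numerator ~ 5·x/2, denominator ~ 2·x.
The limit of the ratio is 5/4.

Final answer: 5/4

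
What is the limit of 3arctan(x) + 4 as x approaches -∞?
Evaluate the dominant behaviour as x → -∞; each term tends to a finite value or vanishes.
Limit = 4 - 3·π/2.

Final answer: 4 - 3·π/2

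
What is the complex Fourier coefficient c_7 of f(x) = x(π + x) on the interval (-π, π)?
Compute the real Fourier coefficients first: a_7 = -4/49, b_7 = 2·π/7.
Then c_7 = (a_7 − i·b_7)/2 = -2/49 - i·π/7.

Final answer: -2/49 - i·π/7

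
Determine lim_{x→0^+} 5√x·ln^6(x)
This is a 0·∞ indeterminate form at x → 0⁺.
Rewrite the product as 5·ln^6(x) / x^(-1/2) and apply L'Hôpital, or use the standard hierarchy x^(-1/2) ≫ |ln x|^6 as x → 0⁺.
The indeterminate product → 0, so the limit = 0.

Final answer: 0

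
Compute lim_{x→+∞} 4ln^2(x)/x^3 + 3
The quotient is an ∞/∞ indeterminate form as x → +∞.
The polynomial denominator x^3 dominates the logarithmic numerator (any positive power of x ≫ ln^2(x) as x → ∞), so the quotient → 0.
Adding the constant: 0 + 3 = 3. Limit = 3.

Final answer: 3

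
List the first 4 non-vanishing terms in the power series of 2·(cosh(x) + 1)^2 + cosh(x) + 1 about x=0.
23·x^6/240 + 7·x^4/8 + 9·x^2/2 + 10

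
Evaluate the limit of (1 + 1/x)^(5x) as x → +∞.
As x → +∞: write (1 + 1/x)^(5x) = ((1 + 1/x)^x)^5 → (e^1)^5 = e^5.
Limit = e^(5).

Final answer: e^(5)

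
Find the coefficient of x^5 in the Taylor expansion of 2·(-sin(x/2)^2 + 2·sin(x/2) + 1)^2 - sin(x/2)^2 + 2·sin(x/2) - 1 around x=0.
Expand to order 5: 2·(-sin(x/2)^2 + 2·sin(x/2) + 1)^2 - sin(x/2)^2 + 2·sin(x/2) - 1 = 49·x^5/384 + x^4/16 - 29·x^3/24 + 3·x^2/4 + 5·x + 1 + O(x^6).
The coefficient of x^5 is 49/384.

Final answer: 49/384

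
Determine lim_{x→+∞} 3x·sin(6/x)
As x → +∞: let u = 6/x → 0⁺; then 3·x·sin(6/x) = 3·6·sin(u)/u → 3·6·1 = 18.
Limit = 18.

Final answer: 18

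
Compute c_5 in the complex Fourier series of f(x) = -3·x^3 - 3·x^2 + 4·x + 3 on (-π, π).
Compute the real Fourier coefficients first: a_5 = 12/25, b_5 = 236/125 - 6·π^2/5.
Then c_5 = (a_5 − i·b_5)/2 = 6/25 - 118·i/125 + 3·i·π^2/5.

Final answer: 6/25 - 118·i/125 + 3·i·π^2/5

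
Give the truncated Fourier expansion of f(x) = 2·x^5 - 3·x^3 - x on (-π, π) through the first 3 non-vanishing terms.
(-86·π^2 + 4·π^4 + 514)·sin(x) + (-2·π^4 - 37/2 + 13·π^2)·sin(2·x) + (-134·π^2/27 + 214/81 + 4·π^4/3)·sin(3·x)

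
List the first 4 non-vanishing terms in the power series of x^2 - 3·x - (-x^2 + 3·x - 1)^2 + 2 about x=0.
6·x^3 - 10·x^2 + 3·x + 1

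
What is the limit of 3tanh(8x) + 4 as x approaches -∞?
Evaluate the dominant behaviour as x → -∞; each term tends to a finite value or vanishes.
Limit = 1.

Final answer: 1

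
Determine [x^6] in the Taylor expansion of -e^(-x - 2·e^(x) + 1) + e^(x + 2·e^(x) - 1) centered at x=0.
-23·e^(-1)/720 + 2369·e/240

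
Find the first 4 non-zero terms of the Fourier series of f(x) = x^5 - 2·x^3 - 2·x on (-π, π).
(-44·π^2 + 2·π^4 + 260)·sin(x) + (-π^4 - 17/2 + 7·π^2)·sin(2·x) + (-76·π^2/27 + 44/81 + 2·π^4/3)·sin(3·x) + (-π^4/2 + 25/64 + 13·π^2/8)·sin(4·x)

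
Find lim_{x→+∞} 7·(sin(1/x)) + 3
Evaluate the dominant behaviour as x → +∞; each term tends to a finite value or vanishes.
Limit = 3.

Final answer: 3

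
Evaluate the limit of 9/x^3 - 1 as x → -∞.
Evaluate the dominant behaviour as x → -∞; each term tends to a finite value or vanishes.
Limit = -1.

Final answer: -1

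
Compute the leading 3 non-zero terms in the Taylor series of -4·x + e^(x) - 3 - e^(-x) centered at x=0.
x^3/3 - 2·x - 3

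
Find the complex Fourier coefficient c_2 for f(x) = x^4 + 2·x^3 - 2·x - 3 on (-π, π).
Compute the real Fourier coefficients first: a_2 = -3 + 2·π^2, b_2 = 5 - 2·π^2.
Then c_2 = (a_2 − i·b_2)/2 = -3/2 + π^2 - 5·i/2 + i·π^2.

Final answer: -3/2 + π^2 - 5·i/2 + i·π^2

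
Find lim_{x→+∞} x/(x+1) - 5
Evaluate the dominant behaviour as x → +∞; each term tends to a finite value or vanishes.
Limit = -4.

Final answer: -4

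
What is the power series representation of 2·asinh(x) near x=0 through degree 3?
-x^3/3 + 2·x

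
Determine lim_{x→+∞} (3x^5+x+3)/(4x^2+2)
This is an ∞/∞ indeterminate form as x → +∞.
Divide numerator and denominator by x^5 and let the lower-order terms vanish; the numerator's degree 5 exceeds the denominator's degree 2, so the quotient diverges.
Limit = ∞.

Final answer: ∞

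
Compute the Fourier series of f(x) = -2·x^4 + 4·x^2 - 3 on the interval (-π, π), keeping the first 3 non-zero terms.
(-112 + 16·π^2)·cos(x) + (10 - 4·π^2)·cos(2·x) - 2·π^4/5 - 3 + 4·π^2/3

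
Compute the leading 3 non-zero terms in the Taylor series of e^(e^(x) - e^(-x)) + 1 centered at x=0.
2·x^2 + 2·x + 2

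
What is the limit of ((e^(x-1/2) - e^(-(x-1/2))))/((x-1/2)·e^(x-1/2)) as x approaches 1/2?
Both numerator and denominator → 0 as x → 1/2; this is a 0/0 indeterminate form.
Expand each to leading order near x = 1/2: numerator ~ 2·(x - 1/2), denominator ~ (x - 1/2).
The limit of the ratio is 2.

Final answer: 2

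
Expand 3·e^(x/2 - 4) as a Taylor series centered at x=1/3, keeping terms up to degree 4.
3·e^(-23/6) + 3·e^(-23/6)·(x - 1/3)/2 + 3·e^(-23/6)·(x - 1/3)^2/8 + e^(-23/6)·(x - 1/3)^3/16 + e^(-23/6)·(x - 1/3)^4/128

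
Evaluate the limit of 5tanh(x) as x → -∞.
Evaluate the dominant behaviour as x → -∞; each term tends to a finite value or vanishes.
Limit = -5.

Final answer: -5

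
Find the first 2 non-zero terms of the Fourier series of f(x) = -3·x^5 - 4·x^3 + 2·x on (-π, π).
(-668 - 6·π^4 + 112·π^2)·sin(x) + (-11·π^2 + 29/2 + 3·π^4)·sin(2·x)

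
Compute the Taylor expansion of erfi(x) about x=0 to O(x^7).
x^5/(5·√(π)) + 2·x^3/(3·√(π)) + 2·x/√(π)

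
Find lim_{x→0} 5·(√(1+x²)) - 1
Direct substitution at x = 0 gives 4.

Final answer: 4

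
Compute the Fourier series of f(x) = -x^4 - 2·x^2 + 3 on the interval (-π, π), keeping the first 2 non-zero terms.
(-40 + 8·π^2)·cos(x) - π^4/5 - 2·π^2/3 + 3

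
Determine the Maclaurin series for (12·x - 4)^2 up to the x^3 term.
144·x^2 - 96·x + 16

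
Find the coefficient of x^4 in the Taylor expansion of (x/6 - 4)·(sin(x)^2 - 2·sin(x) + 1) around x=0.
Expand to order 4: (x/6 - 4)·(sin(x)^2 - 2·sin(x) + 1) = 25·x^4/18 - 7·x^3/6 - 13·x^2/3 + 49·x/6 - 4 + O(x^5).
The coefficient of x^4 is 25/18.

Final answer: 25/18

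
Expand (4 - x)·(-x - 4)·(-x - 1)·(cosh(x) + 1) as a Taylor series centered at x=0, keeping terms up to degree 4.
x^4/6 + 6·x^3 + 6·x^2 + 32·x + 32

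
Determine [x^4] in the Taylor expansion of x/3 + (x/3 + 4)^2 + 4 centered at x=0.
Expand to order 4: x/3 + (x/3 + 4)^2 + 4 = x^2/9 + 3·x + 20 + O(x^5).
The coefficient of x^4 is 0.

Final answer: 0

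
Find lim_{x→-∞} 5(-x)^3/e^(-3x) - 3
The quotient is an ∞/∞ indeterminate form as x → -∞.
Compare growth rates of the dominant terms (exponentials ≫ polynomials ≫ logarithms), or apply L'Hôpital's rule; the quotient → 0.
Adding the constant: 0 - 3 = -3. Limit = -3.

Final answer: -3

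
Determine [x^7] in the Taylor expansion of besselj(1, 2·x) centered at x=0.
Expand to order 7: besselj(1, 2·x) = -x^7/144 + x^5/12 - x^3/2 + x + O(x^8).
The coefficient of x^7 is -1/144.

Final answer: -1/144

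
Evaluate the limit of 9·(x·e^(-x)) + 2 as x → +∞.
Evaluate the dominant behaviour as x → +∞; each term tends to a finite value or vanishes.
Limit = 2.

Final answer: 2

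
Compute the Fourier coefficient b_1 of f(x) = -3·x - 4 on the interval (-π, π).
b_1 = (1/π) ∫_{-π}^{π} f(x)·sin(1x) dx.
Evaluate the integral (use parity and integration by parts as needed): b_1 = -6.

Final answer: -6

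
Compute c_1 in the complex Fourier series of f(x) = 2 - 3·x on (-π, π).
Compute the real Fourier coefficients first: a_1 = 0, b_1 = -6.
Then c_1 = (a_1 − i·b_1)/2 = 3·i.

Final answer: 3·i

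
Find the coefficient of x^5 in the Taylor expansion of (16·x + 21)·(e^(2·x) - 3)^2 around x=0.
Expand to order 5: (16·x + 21)·(e^(2·x) - 3)^2 = 3784·x^5/15 + 548·x^4/3 - 8·x^3 - 212·x^2 - 104·x + 84 + O(x^6).
The coefficient of x^5 is 3784/15.

Final answer: 3784/15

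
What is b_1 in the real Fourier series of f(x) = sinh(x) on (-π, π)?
b_1 = (1/π) ∫_{-π}^{π} f(x)·sin(1x) dx.
Evaluate the integral (use parity and integration by parts as needed): b_1 = sinh(π)/π.

Final answer: sinh(π)/π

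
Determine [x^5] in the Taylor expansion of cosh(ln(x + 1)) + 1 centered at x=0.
Expand to order 5: cosh(ln(x + 1)) + 1 = -x^5/2 + x^4/2 - x^3/2 + x^2/2 + 2 + O(x^6).
The coefficient of x^5 is -1/2.

Final answer: -1/2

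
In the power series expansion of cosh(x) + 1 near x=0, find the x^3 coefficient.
Expand to order 3: cosh(x) + 1 = x^2/2 + 2 + O(x^4).
The coefficient of x^3 is 0.

Final answer: 0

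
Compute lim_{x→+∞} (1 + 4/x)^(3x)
As x → +∞: write (1 + 4/x)^(3x) = ((1 + 4/x)^x)^3 → (e^4)^3 = e^12.
Limit = e^(12).

Final answer: e^(12)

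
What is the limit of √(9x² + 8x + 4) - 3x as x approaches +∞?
As x → +∞: multiply by the conjugate to get (8x+4)/(√(9x²+8x+4)+3x); the denominator ~ 6x, so the limit is 8/6 = 4/3.
Limit = 4/3.

Final answer: 4/3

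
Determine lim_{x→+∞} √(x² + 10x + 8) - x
This is an ∞ − ∞ indeterminate form.
Multiply and divide by the conjugate √(x²+10x + 8) + x; the x² terms cancel, leaving (10x + 8)/(√(x²+10x + 8)+x) → 10/2 = 5.
Limit = 5.

Final answer: 5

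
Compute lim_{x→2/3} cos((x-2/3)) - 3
Direct substitution at x = 2/3 gives -2.

Final answer: -2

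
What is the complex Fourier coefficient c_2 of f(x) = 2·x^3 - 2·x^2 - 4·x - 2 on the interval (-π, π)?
Compute the real Fourier coefficients first: a_2 = -2, b_2 = 7 - 2·π^2.
Then c_2 = (a_2 − i·b_2)/2 = -1 - 7·i/2 + i·π^2.

Final answer: -1 - 7·i/2 + i·π^2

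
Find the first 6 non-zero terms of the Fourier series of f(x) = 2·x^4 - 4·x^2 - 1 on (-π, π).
(112 - 16·π^2)·cos(x) + (-10 + 4·π^2)·cos(2·x) + (80/27 - 16·π^2/9)·cos(3·x) + (-11/8 + π^2)·cos(4·x) + (496/625 - 16·π^2/25)·cos(5·x) - 4·π^2/3 - 1 + 2·π^4/5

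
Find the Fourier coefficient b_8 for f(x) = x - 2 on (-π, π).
b_8 = (1/π) ∫_{-π}^{π} f(x)·sin(8x) dx.
Evaluate the integral (use parity and integration by parts as needed): b_8 = -1/4.

Final answer: -1/4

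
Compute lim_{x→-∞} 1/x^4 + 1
Evaluate the dominant behaviour as x → -∞; each term tends to a finite value or vanishes.
Limit = 1.

Final answer: 1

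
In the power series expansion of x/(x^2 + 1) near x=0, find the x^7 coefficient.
Expand to order 7: x/(x^2 + 1) = -x^7 + x^5 - x^3 + x + O(x^8).
The coefficient of x^7 is -1.

Final answer: -1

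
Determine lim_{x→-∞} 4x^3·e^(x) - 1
The product is a 0·∞ indeterminate form at x → -∞.
Rewrite the product as 4x^3 / e^(-x) (an ∞/∞ form) and apply L'Hôpital, or use the standard hierarchy e^(|x|) ≫ |x^3| as x → -∞.
The indeterminate product → 0, so the limit = -1.

Final answer: -1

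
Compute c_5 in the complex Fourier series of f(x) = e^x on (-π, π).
Compute the real Fourier coefficients first: a_5 = (1 - e^(2·π))·e^(-π)/(26·π), b_5 = (-5 + 5·e^(2·π))·e^(-π)/(26·π).
Then c_5 = (a_5 − i·b_5)/2 = -e^(π)/(52·π) + e^(-π)/(52·π) - 5·i·e^(π)/(52·π) + 5·i·e^(-π)/(52·π).

Final answer: -e^(π)/(52·π) + e^(-π)/(52·π) - 5·i·e^(π)/(52·π) + 5·i·e^(-π)/(52·π)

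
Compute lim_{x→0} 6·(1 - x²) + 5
Direct substitution at x = 0 gives 11.

Final answer: 11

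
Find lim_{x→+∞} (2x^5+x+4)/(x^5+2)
This is an ∞/∞ indeterminate form as x → +∞.
Divide numerator and denominator by x^5 and let the lower-order terms vanish; the leading terms give 2/1 = 2.
Limit = 2.

Final answer: 2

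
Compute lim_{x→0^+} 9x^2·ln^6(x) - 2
The product is a 0·∞ indeterminate form at x → 0⁺.
Rewrite the product as 9·ln^6(x) / x^(-2) and apply L'Hôpital, or use the standard hierarchy x^(-2) ≫ |ln x|^6 as x → 0⁺.
The indeterminate product → 0, so the limit = -2.

Final answer: -2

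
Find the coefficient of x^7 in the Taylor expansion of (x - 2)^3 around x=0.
Expand to order 7: (x - 2)^3 = x^3 - 6·x^2 + 12·x - 8 + O(x^8).
The coefficient of x^7 is 0.

Final answer: 0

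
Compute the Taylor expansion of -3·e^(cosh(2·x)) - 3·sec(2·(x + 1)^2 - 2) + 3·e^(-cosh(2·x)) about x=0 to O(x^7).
x^6·(-19216/15 - 124·e/15 - 4·e^(-1)/15) - 320·x^5 + x^4·(-166 - 8·e + 4·e^(-1)) - 24·x^3 + x^2·(-24 - 6·e - 6·e^(-1)) - 3·e - 3 + 3·e^(-1)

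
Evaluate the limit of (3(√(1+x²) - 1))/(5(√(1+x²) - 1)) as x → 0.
Both numerator and denominator → 0 as x → 0; this is a 0/0 indeterminate form.
Expand each to leading order near x = 0: numerator ~ 3·x^2/2, denominator ~ 5·x^2/2.
The limit of the ratio is 3/5.

Final answer: 3/5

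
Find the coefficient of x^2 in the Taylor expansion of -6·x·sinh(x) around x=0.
Expand to order 2: -6·x·sinh(x) = -6·x^2 + O(x^3).
The coefficient of x^2 is -6.

Final answer: -6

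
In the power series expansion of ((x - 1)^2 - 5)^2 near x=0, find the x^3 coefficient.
Expand to order 3: ((x - 1)^2 - 5)^2 = -4·x^3 - 4·x^2 + 16·x + 16 + O(x^4).
The coefficient of x^3 is -4.

Final answer: -4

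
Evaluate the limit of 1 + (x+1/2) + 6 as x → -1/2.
Direct substitution at x = -1/2 gives 7.

Final answer: 7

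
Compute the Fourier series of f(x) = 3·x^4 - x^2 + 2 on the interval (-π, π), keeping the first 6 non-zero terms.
(148 - 24·π^2)·cos(x) + (-10 + 6·π^2)·cos(2·x) + (20/9 - 8·π^2/3)·cos(3·x) + (-13/16 + 3·π^2/2)·cos(4·x) + (244/625 - 24·π^2/25)·cos(5·x) - π^2/3 + 2 + 3·π^4/5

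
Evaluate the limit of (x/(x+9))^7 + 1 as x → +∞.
As x → +∞: x/(x+9) = 1/(1 + 9/x) → 1, and the 7th power of a limit-1 base also → 1; with the additive constant, 1 + 1 = 2.
Limit = 2.

Final answer: 2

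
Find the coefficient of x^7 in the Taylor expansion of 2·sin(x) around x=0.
Expand to order 7: 2·sin(x) = -x^7/2520 + x^5/60 - x^3/3 + 2·x + O(x^8).
The coefficient of x^7 is -1/2520.

Final answer: -1/2520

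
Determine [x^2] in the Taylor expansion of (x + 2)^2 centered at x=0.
Expand to order 2: (x + 2)^2 = x^2 + 4·x + 4 + O(x^3).
The coefficient of x^2 is 1.

Final answer: 1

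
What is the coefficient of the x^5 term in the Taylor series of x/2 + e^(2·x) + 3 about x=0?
Expand to order 5: x/2 + e^(2·x) + 3 = 4·x^5/15 + 2·x^4/3 + 4·x^3/3 + 2·x^2 + 5·x/2 + 4 + O(x^6).
The coefficient of x^5 is 4/15.

Final answer: 4/15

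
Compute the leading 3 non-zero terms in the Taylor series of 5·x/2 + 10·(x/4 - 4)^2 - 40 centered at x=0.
5·x^2/8 - 35·x/2 + 120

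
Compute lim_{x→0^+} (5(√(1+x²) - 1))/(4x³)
Both numerator and denominator → 0 as x → 0^+; this is a 0/0 indeterminate form.
Expand each to leading order near x = 0: numerator ~ 5·x^2/2, denominator ~ 4·x^3.
The limit of the ratio is ∞.

Final answer: ∞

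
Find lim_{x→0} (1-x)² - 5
Direct substitution at x = 0 gives -4.

Final answer: -4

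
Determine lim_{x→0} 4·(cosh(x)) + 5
Direct substitution at x = 0 gives 9.

Final answer: 9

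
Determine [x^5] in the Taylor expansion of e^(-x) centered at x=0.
Expand to order 5: e^(-x) = -x^5/120 + x^4/24 - x^3/6 + x^2/2 - x + 1 + O(x^6).
The coefficient of x^5 is -1/120.

Final answer: -1/120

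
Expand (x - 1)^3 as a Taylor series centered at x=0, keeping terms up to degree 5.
x^3 - 3·x^2 + 3·x - 1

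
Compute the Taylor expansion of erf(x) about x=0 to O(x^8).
-x^7/(21·√(π)) + x^5/(5·√(π)) - 2·x^3/(3·√(π)) + 2·x/√(π)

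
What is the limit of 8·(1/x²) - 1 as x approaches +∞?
Evaluate the dominant behaviour as x → +∞; each term tends to a finite value or vanishes.
Limit = -1.

Final answer: -1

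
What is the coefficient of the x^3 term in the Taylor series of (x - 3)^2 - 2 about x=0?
Expand to order 3: (x - 3)^2 - 2 = x^2 - 6·x + 7 + O(x^4).
The coefficient of x^3 is 0.

Final answer: 0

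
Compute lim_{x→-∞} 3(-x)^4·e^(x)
This is a 0·∞ indeterminate form at x → -∞.
Rewrite the product as 3(-x)^4 / e^(-x) (an ∞/∞ form) and apply L'Hôpital, or use the standard hierarchy e^(|x|) ≫ |(-x)^4| as x → -∞.
The indeterminate product → 0, so the limit = 0.

Final answer: 0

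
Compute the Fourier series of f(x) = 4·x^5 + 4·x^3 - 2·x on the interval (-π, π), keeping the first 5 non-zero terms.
(-152·π^2 + 8·π^4 + 908)·sin(x) + (-4·π^4 - 22 + 16·π^2)·sin(2·x) + (-88·π^2/27 + 68/81 + 8·π^4/3)·sin(3·x) + (-2·π^4 + 13/16 + π^2/2)·sin(4·x) + (-548/625 + 8·π^2/25 + 8·π^4/5)·sin(5·x)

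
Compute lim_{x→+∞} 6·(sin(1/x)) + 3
Evaluate the dominant behaviour as x → +∞; each term tends to a finite value or vanishes.
Limit = 3.

Final answer: 3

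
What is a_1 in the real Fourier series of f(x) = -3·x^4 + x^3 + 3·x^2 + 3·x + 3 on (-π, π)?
a_1 = (1/π) ∫_{-π}^{π} f(x)·cos(1x) dx.
Evaluate the integral (use parity and integration by parts as needed): a_1 = -156 + 24·π^2.

Final answer: -156 + 24·π^2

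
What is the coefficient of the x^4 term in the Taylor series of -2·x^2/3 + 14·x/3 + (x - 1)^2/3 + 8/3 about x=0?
Expand to order 4: -2·x^2/3 + 14·x/3 + (x - 1)^2/3 + 8/3 = -x^2/3 + 4·x + 3 + O(x^5).
The coefficient of x^4 is 0.

Final answer: 0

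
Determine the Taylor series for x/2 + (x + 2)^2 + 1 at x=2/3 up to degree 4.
76/9 + 35·(x - 2/3)/6 + (x - 2/3)^2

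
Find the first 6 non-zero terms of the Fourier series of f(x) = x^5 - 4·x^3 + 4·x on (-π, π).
(-48·π^2 + 2·π^4 + 296)·sin(x) + (-π^4 - 35/2 + 9·π^2)·sin(2·x) + (-112·π^2/27 + 440/81 + 2·π^4/3)·sin(3·x) + (-π^4/2 - 191/64 + 21·π^2/8)·sin(4·x) + (-48·π^2/25 + 1288/625 + 2·π^4/5)·sin(5·x) + (-π^4/3 - 257/162 + 41·π^2/27)·sin(6·x)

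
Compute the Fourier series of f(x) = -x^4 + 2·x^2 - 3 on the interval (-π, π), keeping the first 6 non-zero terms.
(-56 + 8·π^2)·cos(x) + (5 - 2·π^2)·cos(2·x) + (-40/27 + 8·π^2/9)·cos(3·x) + (11/16 - π^2/2)·cos(4·x) + (-248/625 + 8·π^2/25)·cos(5·x) - π^4/5 - 3 + 2·π^2/3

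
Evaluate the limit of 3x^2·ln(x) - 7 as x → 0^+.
The product is a 0·∞ indeterminate form at x → 0⁺.
Rewrite the product as 3·ln(x) / x^(-2) and apply L'Hôpital, or use the standard hierarchy x^(-2) ≫ |ln x| as x → 0⁺.
The indeterminate product → 0, so the limit = -7.

Final answer: -7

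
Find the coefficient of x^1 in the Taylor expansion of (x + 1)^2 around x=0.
Expand to order 1: (x + 1)^2 = 2·x + 1 + O(x^2).
The coefficient of x^1 is 2.

Final answer: 2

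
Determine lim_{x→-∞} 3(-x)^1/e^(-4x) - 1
The quotient is an ∞/∞ indeterminate form as x → -∞.
Compare growth rates of the dominant terms (exponentials ≫ polynomials ≫ logarithms), or apply L'Hôpital's rule; the quotient → 0.
Adding the constant: 0 - 1 = -1. Limit = -1.

Final answer: -1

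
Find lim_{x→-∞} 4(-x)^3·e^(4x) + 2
The product is a 0·∞ indeterminate form at x → -∞.
Rewrite the product as 4(-x)^3 / e^(-4x) (an ∞/∞ form) and apply L'Hôpital, or use the standard hierarchy e^(4|x|) ≫ |(-x)^3| as x → -∞.
The indeterminate product → 0, so the limit = 2.

Final answer: 2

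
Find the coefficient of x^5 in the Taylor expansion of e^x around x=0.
Expand to order 5: e^x = x^5/120 + x^4/24 + x^3/6 + x^2/2 + x + 1 + O(x^6).
The coefficient of x^5 is 1/120.

Final answer: 1/120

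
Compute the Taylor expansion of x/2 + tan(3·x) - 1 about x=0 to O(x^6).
162·x^5/5 + 9·x^3 + 7·x/2 - 1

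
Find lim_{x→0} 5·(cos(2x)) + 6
Direct substitution at x = 0 gives 11.

Final answer: 11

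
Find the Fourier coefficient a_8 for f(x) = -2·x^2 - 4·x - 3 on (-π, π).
a_8 = (1/π) ∫_{-π}^{π} f(x)·cos(8x) dx.
Evaluate the integral (use parity and integration by parts as needed): a_8 = -1/8.

Final answer: -1/8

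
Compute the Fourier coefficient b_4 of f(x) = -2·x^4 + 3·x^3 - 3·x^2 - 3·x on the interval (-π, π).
b_4 = (1/π) ∫_{-π}^{π} f(x)·sin(4x) dx.
Evaluate the integral (use parity and integration by parts as needed): b_4 = 33/16 - 3·π^2/2.

Final answer: 33/16 - 3·π^2/2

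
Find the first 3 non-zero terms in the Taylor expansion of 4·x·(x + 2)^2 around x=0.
4·x^3 + 16·x^2 + 16·x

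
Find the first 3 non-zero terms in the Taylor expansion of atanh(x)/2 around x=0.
x^5/10 + x^3/6 + x/2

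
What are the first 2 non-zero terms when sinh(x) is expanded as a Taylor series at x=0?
x^3/6 + x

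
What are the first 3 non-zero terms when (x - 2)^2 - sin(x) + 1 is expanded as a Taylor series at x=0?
x^2 - 5·x + 5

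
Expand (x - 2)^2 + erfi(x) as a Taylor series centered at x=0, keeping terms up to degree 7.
x^7/(21·√(π)) + x^5/(5·√(π)) + 2·x^3/(3·√(π)) + x^2 + x·(-4 + 2/√(π)) + 4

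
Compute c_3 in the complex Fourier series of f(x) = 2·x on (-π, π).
Compute the real Fourier coefficients first: a_3 = 0, b_3 = 4/3.
Then c_3 = (a_3 − i·b_3)/2 = -2·i/3.

Final answer: -2·i/3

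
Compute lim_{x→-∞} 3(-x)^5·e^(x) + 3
The product is a 0·∞ indeterminate form at x → -∞.
Rewrite the product as 3(-x)^5 / e^(-x) (an ∞/∞ form) and apply L'Hôpital, or use the standard hierarchy e^(|x|) ≫ |(-x)^5| as x → -∞.
The indeterminate product → 0, so the limit = 3.

Final answer: 3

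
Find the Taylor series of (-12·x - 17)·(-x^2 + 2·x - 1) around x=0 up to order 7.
12·x^3 - 7·x^2 - 22·x + 17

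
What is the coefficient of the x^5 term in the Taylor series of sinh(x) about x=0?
Expand to order 5: sinh(x) = x^5/120 + x^3/6 + x + O(x^6).
The coefficient of x^5 is 1/120.

Final answer: 1/120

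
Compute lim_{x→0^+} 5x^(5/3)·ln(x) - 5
The product is a 0·∞ indeterminate form at x → 0⁺.
Rewrite the product as 5·ln(x) / x^(-5/3) and apply L'Hôpital, or use the standard hierarchy x^(-5/3) ≫ |ln x| as x → 0⁺.
The indeterminate product → 0, so the limit = -5.

Final answer: -5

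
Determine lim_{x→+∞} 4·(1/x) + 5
Evaluate the dominant behaviour as x → +∞; each term tends to a finite value or vanishes.
Limit = 5.

Final answer: 5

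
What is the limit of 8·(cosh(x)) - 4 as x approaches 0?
Direct substitution at x = 0 gives 4.

Final answer: 4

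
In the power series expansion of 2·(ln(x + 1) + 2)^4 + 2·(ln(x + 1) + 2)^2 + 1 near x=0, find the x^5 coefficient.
Expand to order 5: 2·(ln(x + 1) + 2)^4 + 2·(ln(x + 1) + 2)^2 + 1 = -49·x^5/15 + 35·x^4/6 - 10·x^3 + 14·x^2 + 72·x + 41 + O(x^6).
The coefficient of x^5 is -49/15.

Final answer: -49/15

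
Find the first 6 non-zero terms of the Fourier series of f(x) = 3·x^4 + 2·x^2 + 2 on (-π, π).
(136 - 24·π^2)·cos(x) + (-7 + 6·π^2)·cos(2·x) + (8/9 - 8·π^2/3)·cos(3·x) + (-1/16 + 3·π^2/2)·cos(4·x) + (-24·π^2/25 - 56/625)·cos(5·x) + 2 + 2·π^2/3 + 3·π^4/5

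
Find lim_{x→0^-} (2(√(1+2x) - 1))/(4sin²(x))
Both numerator and denominator → 0 as x → 0^-; this is a 0/0 indeterminate form.
Expand each to leading order near x = 0: numerator ~ 2·x, denominator ~ 4·x^2.
The limit of the ratio is -∞.

Final answer: -∞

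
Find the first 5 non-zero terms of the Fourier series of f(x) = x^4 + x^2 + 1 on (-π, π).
(44 - 8·π^2)·cos(x) + (-2 + 2·π^2)·cos(2·x) + (4/27 - 8·π^2/9)·cos(3·x) + (1/16 + π^2/2)·cos(4·x) + 1 + π^2/3 + π^4/5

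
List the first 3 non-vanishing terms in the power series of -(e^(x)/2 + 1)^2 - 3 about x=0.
-x^2 - 3·x/2 - 21/4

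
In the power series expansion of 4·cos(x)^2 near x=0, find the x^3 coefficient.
Expand to order 3: 4·cos(x)^2 = 4 - 4·x^2 + O(x^4).
The coefficient of x^3 is 0.

Final answer: 0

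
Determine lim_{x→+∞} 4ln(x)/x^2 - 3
The quotient is an ∞/∞ indeterminate form as x → +∞.
The polynomial denominator x^2 dominates the logarithmic numerator (any positive power of x ≫ ln(x) as x → ∞), so the quotient → 0.
Adding the constant: 0 - 3 = -3. Limit = -3.

Final answer: -3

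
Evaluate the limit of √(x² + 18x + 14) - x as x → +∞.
This is an ∞ − ∞ indeterminate form.
Multiply and divide by the conjugate √(x²+18x + 14) + x; the x² terms cancel, leaving (18x + 14)/(√(x²+18x + 14)+x) → 18/2 = 9.
Limit = 9.

Final answer: 9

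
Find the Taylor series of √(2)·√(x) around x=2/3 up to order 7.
2·√(3)/3 + √(3)·(x - 2/3)/2 - 3·√(3)·(x - 2/3)^2/16 + 9·√(3)·(x - 2/3)^3/64 - 135·√(3)·(x - 2/3)^4/1024 + 567·√(3)·(x - 2/3)^5/4096 - 5103·√(3)·(x - 2/3)^6/32768 + 24057·√(3)·(x - 2/3)^7/131072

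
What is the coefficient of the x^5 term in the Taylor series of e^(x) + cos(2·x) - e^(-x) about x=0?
Expand to order 5: e^(x) + cos(2·x) - e^(-x) = x^5/60 + 2·x^4/3 + x^3/3 - 2·x^2 + 2·x + 1 + O(x^6).
The coefficient of x^5 is 1/60.

Final answer: 1/60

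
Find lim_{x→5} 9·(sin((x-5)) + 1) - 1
Direct substitution at x = 5 gives 8.

Final answer: 8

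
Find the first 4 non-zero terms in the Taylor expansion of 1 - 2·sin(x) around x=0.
-x^5/60 + x^3/3 - 2·x + 1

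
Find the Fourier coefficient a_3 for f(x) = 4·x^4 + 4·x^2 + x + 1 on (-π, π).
a_3 = (1/π) ∫_{-π}^{π} f(x)·cos(3x) dx.
Evaluate the integral (use parity and integration by parts as needed): a_3 = 16/27 - 32·π^2/9.

Final answer: 16/27 - 32·π^2/9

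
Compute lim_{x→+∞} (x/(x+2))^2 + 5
As x → +∞: x/(x+2) = 1/(1 + 2/x) → 1, and the 2nd power of a limit-1 base also → 1; with the additive constant, 1 + 5 = 6.
Limit = 6.

Final answer: 6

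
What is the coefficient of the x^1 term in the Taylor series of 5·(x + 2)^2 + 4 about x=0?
Expand to order 1: 5·(x + 2)^2 + 4 = 20·x + 24 + O(x^2).
The coefficient of x^1 is 20.

Final answer: 20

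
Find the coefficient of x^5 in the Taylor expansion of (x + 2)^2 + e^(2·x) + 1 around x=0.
Expand to order 5: (x + 2)^2 + e^(2·x) + 1 = 4·x^5/15 + 2·x^4/3 + 4·x^3/3 + 3·x^2 + 6·x + 6 + O(x^6).
The coefficient of x^5 is 4/15.

Final answer: 4/15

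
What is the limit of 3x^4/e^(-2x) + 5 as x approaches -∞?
The quotient is an ∞/∞ indeterminate form as x → -∞.
Compare growth rates of the dominant terms (exponentials ≫ polynomials ≫ logarithms), or apply L'Hôpital's rule; the quotient → 0.
Adding the constant: 0 + 5 = 5. Limit = 5.

Final answer: 5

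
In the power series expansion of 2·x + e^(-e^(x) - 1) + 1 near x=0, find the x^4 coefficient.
Expand to order 4: 2·x + e^(-e^(x) - 1) + 1 = x^4·e^(-2)/24 + x^3·e^(-2)/6 + x·(2 - e^(-2)) + e^(-2) + 1 + O(x^5).
The coefficient of x^4 is e^(-2)/24.

Final answer: e^(-2)/24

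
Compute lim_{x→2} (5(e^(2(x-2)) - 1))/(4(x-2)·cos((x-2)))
Both numerator and denominator → 0 as x → 2; this is a 0/0 indeterminate form.
Expand each to leading order near x = 2: numerator ~ 10·(x - 2), denominator ~ 4·(x - 2).
The limit of the ratio is 5/2.

Final answer: 5/2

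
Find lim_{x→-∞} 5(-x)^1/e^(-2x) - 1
The quotient is an ∞/∞ indeterminate form as x → -∞.
Compare growth rates of the dominant terms (exponentials ≫ polynomials ≫ logarithms), or apply L'Hôpital's rule; the quotient → 0.
Adding the constant: 0 - 1 = -1. Limit = -1.

Final answer: -1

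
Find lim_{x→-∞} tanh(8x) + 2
Evaluate the dominant behaviour as x → -∞; each term tends to a finite value or vanishes.
Limit = 1.

Final answer: 1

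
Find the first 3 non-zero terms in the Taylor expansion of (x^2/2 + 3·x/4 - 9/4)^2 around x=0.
-27·x^2/16 - 27·x/8 + 81/16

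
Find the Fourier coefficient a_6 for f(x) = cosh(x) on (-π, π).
a_6 = (1/π) ∫_{-π}^{π} f(x)·cos(6x) dx.
Evaluate the integral (use parity and integration by parts as needed): a_6 = 2·sinh(π)/(37·π).

Final answer: 2·sinh(π)/(37·π)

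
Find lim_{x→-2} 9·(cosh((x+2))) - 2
Direct substitution at x = -2 gives 7.

Final answer: 7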